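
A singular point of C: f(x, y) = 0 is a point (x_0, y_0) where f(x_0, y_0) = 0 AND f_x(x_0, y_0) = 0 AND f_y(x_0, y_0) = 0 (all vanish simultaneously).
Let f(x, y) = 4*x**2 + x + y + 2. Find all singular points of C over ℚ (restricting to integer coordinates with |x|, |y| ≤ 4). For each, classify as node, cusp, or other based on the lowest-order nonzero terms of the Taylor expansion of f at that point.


No singular points in the scanned grid; C is smooth there.

Compute partial derivatives:
  f_x = 8*x + 1.
  f_y = 1.
f_y = 1 is a nonzero constant, so f_y never vanishes: no point (x, y) can satisfy f = f_x = f_y = 0. In particular no (x, y) ∈ {−4, ..., 4}² is singular; the curve is smooth.


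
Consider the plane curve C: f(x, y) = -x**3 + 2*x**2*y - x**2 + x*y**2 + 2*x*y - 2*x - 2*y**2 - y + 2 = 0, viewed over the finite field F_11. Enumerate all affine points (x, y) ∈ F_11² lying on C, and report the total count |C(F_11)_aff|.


Affine F_11-points: {(1, 1), (1, 2), (4, 2), (4, 6), (5, 8), (5, 9), (6, 5), (6, 10), (8, 5), (8, 6), (9, 2), (9, 7), (10, 1), (10, 6)}; count = 14.

For each of the 121 pairs (x, y) ∈ F_11², evaluate f(x, y) mod 11. Record the zeros.
  x = 0: [0↦2, 1↦10, 2↦3, 3↦3, 4↦10, 5↦2, 6↦1, 7↦7, 8↦9, 9↦7, 10↦1]  zeros at y ∈ ∅
  x = 1: [0↦9, 1↦0, 2↦0, 3↦9, 4↦5, 5↦10, 6↦2, 7↦3, 8↦2, 9↦10, 10↦5]  zeros at y ∈ {1, 2}
  x = 2: [0↦8, 1↦8, 2↦8, 3↦8, 4↦8, 5↦8, 6↦8, 7↦8, 8↦8, 9↦8, 10↦8]  zeros at y ∈ ∅
  x = 3: [0↦4, 1↦6, 2↦10, 3↦5, 4↦2, 5↦1, 6↦2, 7↦5, 8↦10, 9↦6, 10↦4]  zeros at y ∈ ∅
  x = 4: [0↦2, 1↦10, 2↦0, 3↦5, 4↦3, 5↦5, 6↦0, 7↦10, 8↦2, 9↦9, 10↦9]  zeros at y ∈ {2, 6}
  x = 5: [0↦7, 1↦3, 2↦5, 3↦2, 4↦5, 5↦3, 6↦7, 7↦6, 8↦0, 9↦0, 10↦6]  zeros at y ∈ {8, 9}
  x = 6: [0↦2, 1↦1, 2↦8, 3↦1, 4↦2, 5↦0, 6↦6, 7↦9, 8↦9, 9↦6, 10↦0]  zeros at y ∈ {5, 10}
  x = 7: [0↦3, 1↦9, 2↦3, 3↦7, 4↦10, 5↦1, 6↦2, 7↦2, 8↦1, 9↦10, 10↦7]  zeros at y ∈ ∅
  x = 8: [0↦4, 1↦10, 2↦6, 3↦3, 4↦1, 5↦0, 6↦0, 7↦1, 8↦3, 9↦6, 10↦10]  zeros at y ∈ {5, 6}
  x = 9: [0↦10, 1↦9, 2↦0, 3↦5, 4↦2, 5↦2, 6↦5, 7↦0, 8↦9, 9↦10, 10↦3]  zeros at y ∈ {2, 7}
  x = 10: [0↦4, 1↦0, 2↦1, 3↦7, 4↦7, 5↦1, 6↦0, 7↦4, 8↦2, 9↦5, 10↦2]  zeros at y ∈ {1, 6}
Collecting zeros: affine points = {(1, 1), (1, 2), (4, 2), (4, 6), (5, 8), (5, 9), (6, 5), (6, 10), (8, 5), (8, 6), (9, 2), (9, 7), (10, 1), (10, 6)}.
Total count |C(F_11)_aff| = 14.


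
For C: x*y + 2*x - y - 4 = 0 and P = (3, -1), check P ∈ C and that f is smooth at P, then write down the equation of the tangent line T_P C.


Tangent line at P: x + 2*y - 1 = 0.

Step 1: f(3, -1) = 0, so P lies on C.
Step 2: partial derivatives
  f_x(x, y) = y + 2, f_y(x, y) = x - 1.
  f_x(P) = 1, f_y(P) = 2 (gradient nonzero, so P is smooth).
Step 3: tangent line at P: 1·(x − 3) + 2·(y − -1) = 0.
Expanding: x + 2*y - 1 = 0.


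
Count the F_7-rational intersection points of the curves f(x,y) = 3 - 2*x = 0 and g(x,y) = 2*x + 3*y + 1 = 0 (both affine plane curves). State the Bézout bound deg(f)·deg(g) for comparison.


Common zeros: {(5, 1)}; count = 1; Bézout bound = 1.

deg(f) = 1, deg(g) = 1, so Bézout bound = 1.
Scan x ∈ F_7. For each x, list the y ∈ F_7 with f(x, y) ≡ 0 and those with g(x, y) ≡ 0 (mod 7); the common zeros in that column are the intersection.
  x = 0: f ≡ 0 at y ∈ ∅; g ≡ 0 at y ∈ {2}; common: ∅.
  x = 1: f ≡ 0 at y ∈ ∅; g ≡ 0 at y ∈ {6}; common: ∅.
  x = 2: f ≡ 0 at y ∈ ∅; g ≡ 0 at y ∈ {3}; common: ∅.
  x = 3: f ≡ 0 at y ∈ ∅; g ≡ 0 at y ∈ {0}; common: ∅.
  x = 4: f ≡ 0 at y ∈ ∅; g ≡ 0 at y ∈ {4}; common: ∅.
  x = 5: f ≡ 0 at y ∈ {0, 1, 2, 3, 4, 5, 6}; g ≡ 0 at y ∈ {1}; common: {1}.
  x = 6: f ≡ 0 at y ∈ ∅; g ≡ 0 at y ∈ {5}; common: ∅.
Collecting: common zeros = {(5, 1)}, so the count is 1.
Comparison with the Bézout bound: 1 ≤ 1 = deg(f)·deg(g), as expected for curves with no common component (the bound is attained).


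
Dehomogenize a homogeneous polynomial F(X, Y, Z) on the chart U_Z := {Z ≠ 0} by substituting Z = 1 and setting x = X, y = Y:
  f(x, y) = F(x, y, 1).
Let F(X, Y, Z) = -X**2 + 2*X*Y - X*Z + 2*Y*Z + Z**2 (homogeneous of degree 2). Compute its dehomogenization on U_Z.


f(x, y) = -x**2 + 2*x*y - x + 2*y + 1

On U_Z we set Z = 1. Each monomial c·X^i·Y^j·Z^k in F becomes c·x^i·y^j·1^k = c·x^i·y^j.
Substituting Z = 1: F(X, Y, 1) = -x**2 + 2*x*y - x + 2*y + 1.
Note: deg(f) ≤ deg(F) = 2; strict inequality happens when F is divisible by Z (lost terms).


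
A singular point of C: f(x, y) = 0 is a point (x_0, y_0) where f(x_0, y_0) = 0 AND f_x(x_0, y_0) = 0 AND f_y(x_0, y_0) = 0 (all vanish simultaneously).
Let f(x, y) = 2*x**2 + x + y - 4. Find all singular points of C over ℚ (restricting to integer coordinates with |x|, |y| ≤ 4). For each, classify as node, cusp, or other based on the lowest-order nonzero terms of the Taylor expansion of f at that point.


No singular points in the scanned grid; C is smooth there.

Compute partial derivatives:
  f_x = 4*x + 1.
  f_y = 1.
f_y = 1 is a nonzero constant, so f_y never vanishes: no point (x, y) can satisfy f = f_x = f_y = 0. In particular no (x, y) ∈ {−4, ..., 4}² is singular; the curve is smooth.


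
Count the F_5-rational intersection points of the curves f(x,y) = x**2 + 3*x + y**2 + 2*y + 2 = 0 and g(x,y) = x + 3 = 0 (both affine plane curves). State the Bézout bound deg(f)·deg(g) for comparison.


Common zeros: {(2, 1), (2, 2)}; count = 2; Bézout bound = 2.

deg(f) = 2, deg(g) = 1, so Bézout bound = 2.
Scan x ∈ F_5. For each x, list the y ∈ F_5 with f(x, y) ≡ 0 and those with g(x, y) ≡ 0 (mod 5); the common zeros in that column are the intersection.
  x = 0: f ≡ 0 at y ∈ {1, 2}; g ≡ 0 at y ∈ ∅; common: ∅.
  x = 1: f ≡ 0 at y ∈ {4}; g ≡ 0 at y ∈ ∅; common: ∅.
  x = 2: f ≡ 0 at y ∈ {1, 2}; g ≡ 0 at y ∈ {0, 1, 2, 3, 4}; common: {1, 2}.
  x = 3: f ≡ 0 at y ∈ {0, 3}; g ≡ 0 at y ∈ ∅; common: ∅.
  x = 4: f ≡ 0 at y ∈ {0, 3}; g ≡ 0 at y ∈ ∅; common: ∅.
Collecting: common zeros = {(2, 1), (2, 2)}, so the count is 2.
Comparison with the Bézout bound: 2 ≤ 2 = deg(f)·deg(g), as expected for curves with no common component (the bound is attained).


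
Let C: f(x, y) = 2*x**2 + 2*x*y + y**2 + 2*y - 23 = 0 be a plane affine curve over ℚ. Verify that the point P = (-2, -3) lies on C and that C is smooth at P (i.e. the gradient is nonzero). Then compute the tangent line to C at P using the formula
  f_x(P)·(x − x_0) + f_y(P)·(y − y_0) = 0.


Tangent line at P: -14*x - 8*y - 52 = 0.

Step 1: f(-2, -3) = 0, so P lies on C.
Step 2: partial derivatives
  f_x(x, y) = 4*x + 2*y, f_y(x, y) = 2*x + 2*y + 2.
  f_x(P) = -14, f_y(P) = -8 (gradient nonzero, so P is smooth).
Step 3: tangent line at P: -14·(x − -2) + -8·(y − -3) = 0.
Expanding: -14*x - 8*y - 52 = 0.


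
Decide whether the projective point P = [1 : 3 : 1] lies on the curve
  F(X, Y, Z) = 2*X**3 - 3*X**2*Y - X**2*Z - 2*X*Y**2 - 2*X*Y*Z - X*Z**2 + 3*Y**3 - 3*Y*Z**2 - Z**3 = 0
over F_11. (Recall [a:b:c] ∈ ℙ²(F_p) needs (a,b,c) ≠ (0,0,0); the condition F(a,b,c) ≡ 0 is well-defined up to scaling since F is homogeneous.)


F(1,3,1) ≡ 5 (mod 11); P is NOT on the curve.

Evaluate F(1, 3, 1) term-by-term (mod 11).
  2*X**3 ↦ 2·1·1·1 = 2
  -3*X**2*Y ↦ -3·1·3·1 = -9
  -X**2*Z ↦ -1·1·1·1 = -1
  -2*X*Y**2 ↦ -2·1·9·1 = -18
  -2*X*Y*Z ↦ -2·1·3·1 = -6
  -X*Z**2 ↦ -1·1·1·1 = -1
  3*Y**3 ↦ 3·1·27·1 = 81
  -3*Y*Z**2 ↦ -3·1·3·1 = -9
  -Z**3 ↦ -1·1·1·1 = -1
Sum: F(1, 3, 1) = (2) + (-9) + (-1) + (-18) + (-6) + (-1) + (81) + (-9) + (-1) = 38.
Reducing mod 11: 38 ≡ 5 (mod 11).
Since F(a, b, c) ≡ 5 ≠ 0 (mod 11), P does NOT lie on the curve.


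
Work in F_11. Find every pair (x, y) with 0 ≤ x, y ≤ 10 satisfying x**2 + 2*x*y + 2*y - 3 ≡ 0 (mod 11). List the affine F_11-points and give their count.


Affine F_11-points: {(0, 7), (1, 6), (2, 9), (3, 2), (4, 2), (5, 0), (6, 0), (7, 4), (8, 7), (9, 6)}; count = 10.

For each of the 121 pairs (x, y) ∈ F_11², evaluate f(x, y) mod 11. Record the zeros.
  x = 0: [0↦8, 1↦10, 2↦1, 3↦3, 4↦5, 5↦7, 6↦9, 7↦0, 8↦2, 9↦4, 10↦6]  zeros at y ∈ {7}
  x = 1: [0↦9, 1↦2, 2↦6, 3↦10, 4↦3, 5↦7, 6↦0, 7↦4, 8↦8, 9↦1, 10↦5]  zeros at y ∈ {6}
  x = 2: [0↦1, 1↦7, 2↦2, 3↦8, 4↦3, 5↦9, 6↦4, 7↦10, 8↦5, 9↦0, 10↦6]  zeros at y ∈ {9}
  x = 3: [0↦6, 1↦3, 2↦0, 3↦8, 4↦5, 5↦2, 6↦10, 7↦7, 8↦4, 9↦1, 10↦9]  zeros at y ∈ {2}
  x = 4: [0↦2, 1↦1, 2↦0, 3↦10, 4↦9, 5↦8, 6↦7, 7↦6, 8↦5, 9↦4, 10↦3]  zeros at y ∈ {2}
  x = 5: [0↦0, 1↦1, 2↦2, 3↦3, 4↦4, 5↦5, 6↦6, 7↦7, 8↦8, 9↦9, 10↦10]  zeros at y ∈ {0}
  x = 6: [0↦0, 1↦3, 2↦6, 3↦9, 4↦1, 5↦4, 6↦7, 7↦10, 8↦2, 9↦5, 10↦8]  zeros at y ∈ {0}
  x = 7: [0↦2, 1↦7, 2↦1, 3↦6, 4↦0, 5↦5, 6↦10, 7↦4, 8↦9, 9↦3, 10↦8]  zeros at y ∈ {4}
  x = 8: [0↦6, 1↦2, 2↦9, 3↦5, 4↦1, 5↦8, 6↦4, 7↦0, 8↦7, 9↦3, 10↦10]  zeros at y ∈ {7}
  x = 9: [0↦1, 1↦10, 2↦8, 3↦6, 4↦4, 5↦2, 6↦0, 7↦9, 8↦7, 9↦5, 10↦3]  zeros at y ∈ {6}
  x = 10: [0↦9, 1↦9, 2↦9, 3↦9, 4↦9, 5↦9, 6↦9, 7↦9, 8↦9, 9↦9, 10↦9]  zeros at y ∈ ∅
Collecting zeros: affine points = {(0, 7), (1, 6), (2, 9), (3, 2), (4, 2), (5, 0), (6, 0), (7, 4), (8, 7), (9, 6)}.
Total count |C(F_11)_aff| = 10.


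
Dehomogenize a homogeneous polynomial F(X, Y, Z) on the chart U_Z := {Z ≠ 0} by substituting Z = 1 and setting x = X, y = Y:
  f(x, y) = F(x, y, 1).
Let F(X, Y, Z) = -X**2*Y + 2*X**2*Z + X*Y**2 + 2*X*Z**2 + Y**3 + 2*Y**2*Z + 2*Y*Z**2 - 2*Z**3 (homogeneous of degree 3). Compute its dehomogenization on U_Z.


f(x, y) = -x**2*y + 2*x**2 + x*y**2 + 2*x + y**3 + 2*y**2 + 2*y - 2

On U_Z we set Z = 1. Each monomial c·X^i·Y^j·Z^k in F becomes c·x^i·y^j·1^k = c·x^i·y^j.
Substituting Z = 1: F(X, Y, 1) = -x**2*y + 2*x**2 + x*y**2 + 2*x + y**3 + 2*y**2 + 2*y - 2.
Note: deg(f) ≤ deg(F) = 3; strict inequality happens when F is divisible by Z (lost terms).


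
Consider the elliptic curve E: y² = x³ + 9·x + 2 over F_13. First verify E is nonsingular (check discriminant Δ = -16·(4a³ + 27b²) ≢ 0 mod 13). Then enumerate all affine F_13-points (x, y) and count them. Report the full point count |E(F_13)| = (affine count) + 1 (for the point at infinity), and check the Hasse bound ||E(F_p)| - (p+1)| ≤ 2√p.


Affine points = {(1, 5), (1, 8), (3, 2), (3, 11), (5, 4), (5, 9), (6, 5), (6, 8), (8, 1), (8, 12), (10, 0)}; affine count = 11; |E(F_13)| = 12.

Discriminant check: Δ ∝ 4a³ + 27b² = 4·9³ + 27·2² = 4·729 + 27·4 ≡ 8 (mod 13). Nonzero ⇒ E is nonsingular.
For each x ∈ F_13, compute rhs = x³ + 9·x + 2 mod 13, then count y ∈ F_13 with y² ≡ rhs.
  x = 0: rhs = 2, matching y values: none (0 points).
  x = 1: rhs = 12, matching y values: 5, 8 (2 points).
  x = 2: rhs = 2, matching y values: none (0 points).
  x = 3: rhs = 4, matching y values: 2, 11 (2 points).
  x = 4: rhs = 11, matching y values: none (0 points).
  x = 5: rhs = 3, matching y values: 4, 9 (2 points).
  x = 6: rhs = 12, matching y values: 5, 8 (2 points).
  x = 7: rhs = 5, matching y values: none (0 points).
  x = 8: rhs = 1, matching y values: 1, 12 (2 points).
  x = 9: rhs = 6, matching y values: none (0 points).
  x = 10: rhs = 0, matching y values: 0 (1 points).
  x = 11: rhs = 2, matching y values: none (0 points).
  x = 12: rhs = 5, matching y values: none (0 points).
Total affine count: 11.
Full point count |E(F_13)| = 11 + 1 = 12.
Hasse bound: |12 − (13+1)| = |-2| = 2 ≤ 2√13 ≈ 7.2111 ✓.


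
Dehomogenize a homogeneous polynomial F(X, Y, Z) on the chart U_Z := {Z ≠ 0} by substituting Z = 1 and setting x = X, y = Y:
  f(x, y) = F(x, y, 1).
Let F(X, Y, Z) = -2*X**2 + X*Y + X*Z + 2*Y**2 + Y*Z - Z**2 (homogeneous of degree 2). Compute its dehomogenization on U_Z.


f(x, y) = -2*x**2 + x*y + x + 2*y**2 + y - 1

On U_Z we set Z = 1. Each monomial c·X^i·Y^j·Z^k in F becomes c·x^i·y^j·1^k = c·x^i·y^j.
Substituting Z = 1: F(X, Y, 1) = -2*x**2 + x*y + x + 2*y**2 + y - 1.
Note: deg(f) ≤ deg(F) = 2; strict inequality happens when F is divisible by Z (lost terms).


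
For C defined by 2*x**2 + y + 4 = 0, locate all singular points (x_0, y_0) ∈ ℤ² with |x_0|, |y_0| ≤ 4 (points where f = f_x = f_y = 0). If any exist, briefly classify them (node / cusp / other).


No singular points in the scanned grid; C is smooth there.

Compute partial derivatives:
  f_x = 4*x.
  f_y = 1.
f_y = 1 is a nonzero constant, so f_y never vanishes: no point (x, y) can satisfy f = f_x = f_y = 0. In particular no (x, y) ∈ {−4, ..., 4}² is singular; the curve is smooth.


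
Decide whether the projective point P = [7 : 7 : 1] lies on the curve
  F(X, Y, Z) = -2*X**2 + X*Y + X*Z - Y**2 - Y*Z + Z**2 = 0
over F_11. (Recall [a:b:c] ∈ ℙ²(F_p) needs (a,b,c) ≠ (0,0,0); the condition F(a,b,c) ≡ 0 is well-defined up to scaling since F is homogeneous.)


F(7,7,1) ≡ 2 (mod 11); P is NOT on the curve.

Evaluate F(7, 7, 1) term-by-term (mod 11).
  -2*X**2 ↦ -2·49·1·1 = -98
  X*Y ↦ 1·7·7·1 = 49
  X*Z ↦ 1·7·1·1 = 7
  -Y**2 ↦ -1·1·49·1 = -49
  -Y*Z ↦ -1·1·7·1 = -7
  Z**2 ↦ 1·1·1·1 = 1
Sum: F(7, 7, 1) = (-98) + (49) + (7) + (-49) + (-7) + (1) = -97.
Reducing mod 11: -97 ≡ 2 (mod 11).
Since F(a, b, c) ≡ 2 ≠ 0 (mod 11), P does NOT lie on the curve.


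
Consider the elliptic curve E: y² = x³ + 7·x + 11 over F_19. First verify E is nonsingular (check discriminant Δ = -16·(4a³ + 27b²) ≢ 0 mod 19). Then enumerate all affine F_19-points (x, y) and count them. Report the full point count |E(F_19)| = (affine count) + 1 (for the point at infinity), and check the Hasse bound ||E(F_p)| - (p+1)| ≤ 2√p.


Affine points = {(0, 7), (0, 12), (1, 0), (5, 0), (7, 2), (7, 17), (8, 3), (8, 16), (9, 9), (9, 10), (10, 6), (10, 13), (13, 0), (16, 1), (16, 18)}; affine count = 15; |E(F_19)| = 16.

Discriminant check: Δ ∝ 4a³ + 27b² = 4·7³ + 27·11² = 4·343 + 27·121 ≡ 3 (mod 19). Nonzero ⇒ E is nonsingular.
For each x ∈ F_19, compute rhs = x³ + 7·x + 11 mod 19, then count y ∈ F_19 with y² ≡ rhs.
  x = 0: rhs = 11, matching y values: 7, 12 (2 points).
  x = 1: rhs = 0, matching y values: 0 (1 points).
  x = 2: rhs = 14, matching y values: none (0 points).
  x = 3: rhs = 2, matching y values: none (0 points).
  x = 4: rhs = 8, matching y values: none (0 points).
  x = 5: rhs = 0, matching y values: 0 (1 points).
  x = 6: rhs = 3, matching y values: none (0 points).
  x = 7: rhs = 4, matching y values: 2, 17 (2 points).
  x = 8: rhs = 9, matching y values: 3, 16 (2 points).
  x = 9: rhs = 5, matching y values: 9, 10 (2 points).
  x = 10: rhs = 17, matching y values: 6, 13 (2 points).
  x = 11: rhs = 13, matching y values: none (0 points).
  x = 12: rhs = 18, matching y values: none (0 points).
  x = 13: rhs = 0, matching y values: 0 (1 points).
  x = 14: rhs = 3, matching y values: none (0 points).
  x = 15: rhs = 14, matching y values: none (0 points).
  x = 16: rhs = 1, matching y values: 1, 18 (2 points).
  x = 17: rhs = 8, matching y values: none (0 points).
  x = 18: rhs = 3, matching y values: none (0 points).
Total affine count: 15.
Full point count |E(F_19)| = 15 + 1 = 16.
Hasse bound: |16 − (19+1)| = |-4| = 4 ≤ 2√19 ≈ 8.7178 ✓.


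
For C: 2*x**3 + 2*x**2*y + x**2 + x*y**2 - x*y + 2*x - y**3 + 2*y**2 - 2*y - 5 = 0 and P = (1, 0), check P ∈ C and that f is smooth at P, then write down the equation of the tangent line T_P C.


Tangent line at P: 10*x - y - 10 = 0.

Step 1: f(1, 0) = 0, so P lies on C.
Step 2: partial derivatives
  f_x(x, y) = 6*x**2 + 4*x*y + 2*x + y**2 - y + 2, f_y(x, y) = 2*x**2 + 2*x*y - x - 3*y**2 + 4*y - 2.
  f_x(P) = 10, f_y(P) = -1 (gradient nonzero, so P is smooth).
Step 3: tangent line at P: 10·(x − 1) + -1·(y − 0) = 0.
Expanding: 10*x - y - 10 = 0.


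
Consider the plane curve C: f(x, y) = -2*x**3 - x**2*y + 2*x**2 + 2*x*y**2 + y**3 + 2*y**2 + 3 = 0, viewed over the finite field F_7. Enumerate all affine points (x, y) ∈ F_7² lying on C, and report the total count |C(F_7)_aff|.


Affine F_7-points: {(1, 1), (1, 3), (1, 6), (4, 1), (4, 2), (5, 6), (6, 0), (6, 1), (6, 6)}; count = 9.

For each of the 49 pairs (x, y) ∈ F_7², evaluate f(x, y) mod 7. Record the zeros.
  x = 0: [0↦3, 1↦6, 2↦5, 3↦6, 4↦1, 5↦3, 6↦4]  zeros at y ∈ ∅
  x = 1: [0↦3, 1↦0, 2↦4, 3↦0, 4↦1, 5↦6, 6↦0]  zeros at y ∈ {1, 3, 6}
  x = 2: [0↦2, 1↦5, 2↦5, 3↦1, 4↦6, 5↦5, 6↦4]  zeros at y ∈ ∅
  x = 3: [0↦2, 1↦2, 2↦3, 3↦4, 4↦4, 5↦2, 6↦4]  zeros at y ∈ ∅
  x = 4: [0↦5, 1↦0, 2↦0, 3↦4, 4↦4, 5↦6, 6↦2]  zeros at y ∈ {1, 2}
  x = 5: [0↦6, 1↦1, 2↦5, 3↦3, 4↦1, 5↦5, 6↦0]  zeros at y ∈ {6}
  x = 6: [0↦0, 1↦0, 2↦6, 3↦3, 4↦4, 5↦1, 6↦0]  zeros at y ∈ {0, 1, 6}
Collecting zeros: affine points = {(1, 1), (1, 3), (1, 6), (4, 1), (4, 2), (5, 6), (6, 0), (6, 1), (6, 6)}.
Total count |C(F_7)_aff| = 9.


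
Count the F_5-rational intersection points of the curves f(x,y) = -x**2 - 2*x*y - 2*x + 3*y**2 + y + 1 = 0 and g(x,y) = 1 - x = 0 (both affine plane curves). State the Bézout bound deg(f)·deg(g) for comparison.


Common zeros: {(1, 1)}; count = 1; Bézout bound = 2.

deg(f) = 2, deg(g) = 1, so Bézout bound = 2.
Scan x ∈ F_5. For each x, list the y ∈ F_5 with f(x, y) ≡ 0 and those with g(x, y) ≡ 0 (mod 5); the common zeros in that column are the intersection.
  x = 0: f ≡ 0 at y ∈ {1, 2}; g ≡ 0 at y ∈ ∅; common: ∅.
  x = 1: f ≡ 0 at y ∈ {1}; g ≡ 0 at y ∈ {0, 1, 2, 3, 4}; common: {1}.
  x = 2: f ≡ 0 at y ∈ ∅; g ≡ 0 at y ∈ ∅; common: ∅.
  x = 3: f ≡ 0 at y ∈ ∅; g ≡ 0 at y ∈ ∅; common: ∅.
  x = 4: f ≡ 0 at y ∈ {2}; g ≡ 0 at y ∈ ∅; common: ∅.
Collecting: common zeros = {(1, 1)}, so the count is 1.
Comparison with the Bézout bound: 1 ≤ 2 = deg(f)·deg(g), as expected for curves with no common component (the affine F_5-count falls short of the bound because intersections may lie at infinity, over extension fields, or carry multiplicity).


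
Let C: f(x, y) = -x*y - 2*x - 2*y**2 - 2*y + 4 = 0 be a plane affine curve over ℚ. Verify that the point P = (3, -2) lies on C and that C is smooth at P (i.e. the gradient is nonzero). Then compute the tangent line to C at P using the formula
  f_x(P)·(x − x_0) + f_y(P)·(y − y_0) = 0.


Tangent line at P: 3*y + 6 = 0.

Step 1: f(3, -2) = 0, so P lies on C.
Step 2: partial derivatives
  f_x(x, y) = -y - 2, f_y(x, y) = -x - 4*y - 2.
  f_x(P) = 0, f_y(P) = 3 (gradient nonzero, so P is smooth).
Step 3: tangent line at P: 0·(x − 3) + 3·(y − -2) = 0.
Expanding: 3*y + 6 = 0.


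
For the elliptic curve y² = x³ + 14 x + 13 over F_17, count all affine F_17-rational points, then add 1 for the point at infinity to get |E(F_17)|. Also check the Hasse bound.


Affine points = {(0, 8), (0, 9), (2, 7), (2, 10), (5, 2), (5, 15), (8, 5), (8, 12), (9, 1), (9, 16), (11, 6), (11, 11), (16, 7), (16, 10)}; affine count = 14; |E(F_17)| = 15.

Discriminant check: Δ ∝ 4a³ + 27b² = 4·14³ + 27·13² = 4·2744 + 27·169 ≡ 1 (mod 17). Nonzero ⇒ E is nonsingular.
For each x ∈ F_17, compute rhs = x³ + 14·x + 13 mod 17, then count y ∈ F_17 with y² ≡ rhs.
  x = 0: rhs = 13, matching y values: 8, 9 (2 points).
  x = 1: rhs = 11, matching y values: none (0 points).
  x = 2: rhs = 15, matching y values: 7, 10 (2 points).
  x = 3: rhs = 14, matching y values: none (0 points).
  x = 4: rhs = 14, matching y values: none (0 points).
  x = 5: rhs = 4, matching y values: 2, 15 (2 points).
  x = 6: rhs = 7, matching y values: none (0 points).
  x = 7: rhs = 12, matching y values: none (0 points).
  x = 8: rhs = 8, matching y values: 5, 12 (2 points).
  x = 9: rhs = 1, matching y values: 1, 16 (2 points).
  x = 10: rhs = 14, matching y values: none (0 points).
  x = 11: rhs = 2, matching y values: 6, 11 (2 points).
  x = 12: rhs = 5, matching y values: none (0 points).
  x = 13: rhs = 12, matching y values: none (0 points).
  x = 14: rhs = 12, matching y values: none (0 points).
  x = 15: rhs = 11, matching y values: none (0 points).
  x = 16: rhs = 15, matching y values: 7, 10 (2 points).
Total affine count: 14.
Full point count |E(F_17)| = 14 + 1 = 15.
Hasse bound: |15 − (17+1)| = |-3| = 3 ≤ 2√17 ≈ 8.2462 ✓.


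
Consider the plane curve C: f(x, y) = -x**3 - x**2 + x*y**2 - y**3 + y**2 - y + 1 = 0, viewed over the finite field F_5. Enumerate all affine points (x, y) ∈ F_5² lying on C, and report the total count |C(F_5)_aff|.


Affine F_5-points: {(0, 1), (0, 2), (0, 3), (2, 1), (3, 0)}; count = 5.

For each of the 25 pairs (x, y) ∈ F_5², evaluate f(x, y) mod 5. Record the zeros.
  x = 0: [0↦1, 1↦0, 2↦0, 3↦0, 4↦4]  zeros at y ∈ {1, 2, 3}
  x = 1: [0↦4, 1↦4, 2↦2, 3↦2, 4↦3]  zeros at y ∈ ∅
  x = 2: [0↦4, 1↦0, 2↦1, 3↦1, 4↦4]  zeros at y ∈ {1}
  x = 3: [0↦0, 1↦2, 2↦1, 3↦1, 4↦1]  zeros at y ∈ {0}
  x = 4: [0↦1, 1↦4, 2↦1, 3↦1, 4↦3]  zeros at y ∈ ∅
Collecting zeros: affine points = {(0, 1), (0, 2), (0, 3), (2, 1), (3, 0)}.
Total count |C(F_5)_aff| = 5.


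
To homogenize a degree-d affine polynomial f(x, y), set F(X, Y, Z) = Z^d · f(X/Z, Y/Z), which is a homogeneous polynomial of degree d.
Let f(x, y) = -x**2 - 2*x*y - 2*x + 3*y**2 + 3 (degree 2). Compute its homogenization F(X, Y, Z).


F(X, Y, Z) = -X**2 - 2*X*Y - 2*X*Z + 3*Y**2 + 3*Z**2

deg(f) = 2.
Substitute x = X/Z, y = Y/Z into f, then multiply by Z^2.
  monomial -1·x^2·y^0 ↦ -1·X^2·Y^0·Z^0.
  monomial -2·x^1·y^1 ↦ -2·X^1·Y^1·Z^0.
  monomial -2·x^1·y^0 ↦ -2·X^1·Y^0·Z^1.
  monomial 3·x^0·y^2 ↦ 3·X^0·Y^2·Z^0.
  monomial 3·x^0·y^0 ↦ 3·X^0·Y^0·Z^2.
Collecting: F(X, Y, Z) = -X**2 - 2*X*Y - 2*X*Z + 3*Y**2 + 3*Z**2.


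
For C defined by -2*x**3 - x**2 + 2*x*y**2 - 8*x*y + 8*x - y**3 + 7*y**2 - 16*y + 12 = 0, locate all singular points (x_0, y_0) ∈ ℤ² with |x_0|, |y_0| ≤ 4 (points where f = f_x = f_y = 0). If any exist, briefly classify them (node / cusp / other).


Singular points: {(0, 2)}; classification: node.

Compute partial derivatives:
  f_x = -6*x**2 - 2*x + 2*y**2 - 8*y + 8.
  f_y = 4*x*y - 8*x - 3*y**2 + 14*y - 16.
Scan x_0 ∈ {−4, ..., 4}. For each x_0, f_y(x_0, y) is a polynomial in y; find its integer roots y ∈ {−4, ..., 4}, then test f_x and f at those candidates.
  x = -4: f_y(-4, y) = -3*y**2 - 2*y + 16; vanishes at y ∈ {2}. (-4, 2): f_x = -88 ≠ 0.
  x = -3: f_y(-3, y) = -3*y**2 + 2*y + 8; vanishes at y ∈ {2}. (-3, 2): f_x = -48 ≠ 0.
  x = -2: f_y(-2, y) = -3*y**2 + 6*y; vanishes at y ∈ {0, 2}. (-2, 0): f_x = -12 ≠ 0; (-2, 2): f_x = -20 ≠ 0.
  x = -1: f_y(-1, y) = -3*y**2 + 10*y - 8; vanishes at y ∈ {2}. (-1, 2): f_x = -4 ≠ 0.
  x = 0: f_y(0, y) = -3*y**2 + 14*y - 16; vanishes at y ∈ {2}. (0, 2): f_x = 0, f = 0 — SINGULAR.
  x = 1: f_y(1, y) = -3*y**2 + 18*y - 24; vanishes at y ∈ {2, 4}. (1, 2): f_x = -8 ≠ 0; (1, 4): f_x = 0 but f = 1 ≠ 0.
  x = 2: f_y(2, y) = -3*y**2 + 22*y - 32; vanishes at y ∈ {2}. (2, 2): f_x = -28 ≠ 0.
  x = 3: f_y(3, y) = -3*y**2 + 26*y - 40; vanishes at y ∈ {2}. (3, 2): f_x = -60 ≠ 0.
  x = 4: f_y(4, y) = -3*y**2 + 30*y - 48; vanishes at y ∈ {2}. (4, 2): f_x = -104 ≠ 0.
Only singular point on the grid: (0, 2).
Classify: substitute x = 0 + u, y = 2 + v and expand: f = -2*u**3 - u**2 + 2*u*v**2 - v**3 + v**2.
No constant or linear terms (consistent with a singular point). Quadratic part: -u**2 + v**2. Cubic part: -2*u**3 + 2*u*v**2 - v**3.
The quadratic part v**2 - u**2 = (v − u)(v + u) splits into two distinct linear factors, so there are two distinct tangent lines y − 2 = ±(x − 0) — this is a node (ordinary double point).
Classification: node.


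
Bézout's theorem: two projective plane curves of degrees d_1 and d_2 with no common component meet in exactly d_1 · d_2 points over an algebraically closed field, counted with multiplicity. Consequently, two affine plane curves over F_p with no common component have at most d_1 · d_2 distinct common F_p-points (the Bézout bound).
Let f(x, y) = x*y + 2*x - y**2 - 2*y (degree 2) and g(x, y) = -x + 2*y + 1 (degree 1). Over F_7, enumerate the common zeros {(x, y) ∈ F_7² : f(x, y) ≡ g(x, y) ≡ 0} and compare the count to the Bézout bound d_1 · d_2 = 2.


Common zeros: {(4, 5), (6, 6)}; count = 2; Bézout bound = 2.

deg(f) = 2, deg(g) = 1, so Bézout bound = 2.
Scan x ∈ F_7. For each x, list the y ∈ F_7 with f(x, y) ≡ 0 and those with g(x, y) ≡ 0 (mod 7); the common zeros in that column are the intersection.
  x = 0: f ≡ 0 at y ∈ {0, 5}; g ≡ 0 at y ∈ {3}; common: ∅.
  x = 1: f ≡ 0 at y ∈ {1, 5}; g ≡ 0 at y ∈ {0}; common: ∅.
  x = 2: f ≡ 0 at y ∈ {2, 5}; g ≡ 0 at y ∈ {4}; common: ∅.
  x = 3: f ≡ 0 at y ∈ {3, 5}; g ≡ 0 at y ∈ {1}; common: ∅.
  x = 4: f ≡ 0 at y ∈ {4, 5}; g ≡ 0 at y ∈ {5}; common: {5}.
  x = 5: f ≡ 0 at y ∈ {5}; g ≡ 0 at y ∈ {2}; common: ∅.
  x = 6: f ≡ 0 at y ∈ {5, 6}; g ≡ 0 at y ∈ {6}; common: {6}.
Collecting: common zeros = {(4, 5), (6, 6)}, so the count is 2.
Comparison with the Bézout bound: 2 ≤ 2 = deg(f)·deg(g), as expected for curves with no common component (the bound is attained).


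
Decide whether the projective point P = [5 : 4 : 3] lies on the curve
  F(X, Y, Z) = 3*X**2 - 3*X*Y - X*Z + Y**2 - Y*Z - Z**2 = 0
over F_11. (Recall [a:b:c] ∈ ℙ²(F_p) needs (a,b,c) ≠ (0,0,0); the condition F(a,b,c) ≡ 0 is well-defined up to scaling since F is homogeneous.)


F(5,4,3) ≡ 6 (mod 11); P is NOT on the curve.

Evaluate F(5, 4, 3) term-by-term (mod 11).
  3*X**2 ↦ 3·25·1·1 = 75
  -3*X*Y ↦ -3·5·4·1 = -60
  -X*Z ↦ -1·5·1·3 = -15
  Y**2 ↦ 1·1·16·1 = 16
  -Y*Z ↦ -1·1·4·3 = -12
  -Z**2 ↦ -1·1·1·9 = -9
Sum: F(5, 4, 3) = (75) + (-60) + (-15) + (16) + (-12) + (-9) = -5.
Reducing mod 11: -5 ≡ 6 (mod 11).
Since F(a, b, c) ≡ 6 ≠ 0 (mod 11), P does NOT lie on the curve.


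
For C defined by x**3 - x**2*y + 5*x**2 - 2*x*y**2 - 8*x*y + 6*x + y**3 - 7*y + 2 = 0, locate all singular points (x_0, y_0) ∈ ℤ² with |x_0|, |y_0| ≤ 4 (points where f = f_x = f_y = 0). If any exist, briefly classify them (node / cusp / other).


Singular points: {(-2, -1)}; classification: cusp.

Compute partial derivatives:
  f_x = 3*x**2 - 2*x*y + 10*x - 2*y**2 - 8*y + 6.
  f_y = -x**2 - 4*x*y - 8*x + 3*y**2 - 7.
Scan x_0 ∈ {−4, ..., 4}. For each x_0, f_y(x_0, y) is a polynomial in y; find its integer roots y ∈ {−4, ..., 4}, then test f_x and f at those candidates.
  x = -4: f_y(-4, y) = 3*y**2 + 16*y + 9; no integer root y with |y| ≤ 4.
  x = -3: f_y(-3, y) = 3*y**2 + 12*y + 8; no integer root y with |y| ≤ 4.
  x = -2: f_y(-2, y) = 3*y**2 + 8*y + 5; vanishes at y ∈ {-1}. (-2, -1): f_x = 0, f = 0 — SINGULAR.
  x = -1: f_y(-1, y) = 3*y**2 + 4*y; vanishes at y ∈ {0}. (-1, 0): f_x = -1 ≠ 0.
  x = 0: f_y(0, y) = 3*y**2 - 7; no integer root y with |y| ≤ 4.
  x = 1: f_y(1, y) = 3*y**2 - 4*y - 16; no integer root y with |y| ≤ 4.
  x = 2: f_y(2, y) = 3*y**2 - 8*y - 27; no integer root y with |y| ≤ 4.
  x = 3: f_y(3, y) = 3*y**2 - 12*y - 40; no integer root y with |y| ≤ 4.
  x = 4: f_y(4, y) = 3*y**2 - 16*y - 55; no integer root y with |y| ≤ 4.
Only singular point on the grid: (-2, -1).
Classify: substitute x = -2 + u, y = -1 + v and expand: f = u**3 - u**2*v - 2*u*v**2 + v**3 + v**2.
No constant or linear terms (consistent with a singular point). Quadratic part: v**2. Cubic part: u**3 - u**2*v - 2*u*v**2 + v**3.
The quadratic part v**2 is a perfect square, so there is a single (double) tangent line v = 0, i.e. y = -1. Restricting the cubic part to that line (v = 0) leaves u**3 ≠ 0, so f is not divisible by v and the branch is v² ≈ -u**3 to lowest order — this is a cusp.
Classification: cusp.


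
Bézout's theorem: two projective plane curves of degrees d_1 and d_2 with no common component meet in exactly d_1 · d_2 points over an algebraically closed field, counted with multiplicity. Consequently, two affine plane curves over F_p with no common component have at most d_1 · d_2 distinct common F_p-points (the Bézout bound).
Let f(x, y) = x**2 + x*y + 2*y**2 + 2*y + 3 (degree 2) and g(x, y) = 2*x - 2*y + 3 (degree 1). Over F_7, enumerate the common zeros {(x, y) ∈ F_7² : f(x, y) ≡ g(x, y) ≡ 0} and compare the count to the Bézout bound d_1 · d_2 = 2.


Common zeros: {(0, 5), (2, 0)}; count = 2; Bézout bound = 2.

deg(f) = 2, deg(g) = 1, so Bézout bound = 2.
Scan x ∈ F_7. For each x, list the y ∈ F_7 with f(x, y) ≡ 0 and those with g(x, y) ≡ 0 (mod 7); the common zeros in that column are the intersection.
  x = 0: f ≡ 0 at y ∈ {1, 5}; g ≡ 0 at y ∈ {5}; common: {5}.
  x = 1: f ≡ 0 at y ∈ ∅; g ≡ 0 at y ∈ {6}; common: ∅.
  x = 2: f ≡ 0 at y ∈ {0, 5}; g ≡ 0 at y ∈ {0}; common: {0}.
  x = 3: f ≡ 0 at y ∈ ∅; g ≡ 0 at y ∈ {1}; common: ∅.
  x = 4: f ≡ 0 at y ∈ ∅; g ≡ 0 at y ∈ {2}; common: ∅.
  x = 5: f ≡ 0 at y ∈ {0}; g ≡ 0 at y ∈ {3}; common: ∅.
  x = 6: f ≡ 0 at y ∈ {1, 2}; g ≡ 0 at y ∈ {4}; common: ∅.
Collecting: common zeros = {(0, 5), (2, 0)}, so the count is 2.
Comparison with the Bézout bound: 2 ≤ 2 = deg(f)·deg(g), as expected for curves with no common component (the bound is attained).


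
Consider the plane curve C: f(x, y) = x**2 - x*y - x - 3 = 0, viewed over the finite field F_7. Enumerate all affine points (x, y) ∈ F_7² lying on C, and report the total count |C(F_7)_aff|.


Affine F_7-points: {(1, 4), (2, 3), (3, 1), (4, 4), (5, 2), (6, 1)}; count = 6.

For each of the 49 pairs (x, y) ∈ F_7², evaluate f(x, y) mod 7. Record the zeros.
  x = 0: [0↦4, 1↦4, 2↦4, 3↦4, 4↦4, 5↦4, 6↦4]  zeros at y ∈ ∅
  x = 1: [0↦4, 1↦3, 2↦2, 3↦1, 4↦0, 5↦6, 6↦5]  zeros at y ∈ {4}
  x = 2: [0↦6, 1↦4, 2↦2, 3↦0, 4↦5, 5↦3, 6↦1]  zeros at y ∈ {3}
  x = 3: [0↦3, 1↦0, 2↦4, 3↦1, 4↦5, 5↦2, 6↦6]  zeros at y ∈ {1}
  x = 4: [0↦2, 1↦5, 2↦1, 3↦4, 4↦0, 5↦3, 6↦6]  zeros at y ∈ {4}
  x = 5: [0↦3, 1↦5, 2↦0, 3↦2, 4↦4, 5↦6, 6↦1]  zeros at y ∈ {2}
  x = 6: [0↦6, 1↦0, 2↦1, 3↦2, 4↦3, 5↦4, 6↦5]  zeros at y ∈ {1}
Collecting zeros: affine points = {(1, 4), (2, 3), (3, 1), (4, 4), (5, 2), (6, 1)}.
Total count |C(F_7)_aff| = 6.


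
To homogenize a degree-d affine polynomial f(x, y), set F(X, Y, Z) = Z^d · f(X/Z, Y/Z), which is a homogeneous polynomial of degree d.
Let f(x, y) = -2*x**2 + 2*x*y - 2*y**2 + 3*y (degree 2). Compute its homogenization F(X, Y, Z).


F(X, Y, Z) = -2*X**2 + 2*X*Y - 2*Y**2 + 3*Y*Z

deg(f) = 2.
Substitute x = X/Z, y = Y/Z into f, then multiply by Z^2.
  monomial -2·x^2·y^0 ↦ -2·X^2·Y^0·Z^0.
  monomial 2·x^1·y^1 ↦ 2·X^1·Y^1·Z^0.
  monomial -2·x^0·y^2 ↦ -2·X^0·Y^2·Z^0.
  monomial 3·x^0·y^1 ↦ 3·X^0·Y^1·Z^1.
Collecting: F(X, Y, Z) = -2*X**2 + 2*X*Y - 2*Y**2 + 3*Y*Z.


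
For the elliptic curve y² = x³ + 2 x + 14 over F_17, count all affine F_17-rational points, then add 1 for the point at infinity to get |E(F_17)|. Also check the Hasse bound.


Affine points = {(1, 0), (2, 3), (2, 14), (3, 8), (3, 9), (4, 1), (4, 16), (5, 8), (5, 9), (6, 2), (6, 15), (8, 7), (8, 10), (9, 8), (9, 9), (12, 7), (12, 10), (14, 7), (14, 10), (15, 6), (15, 11)}; affine count = 21; |E(F_17)| = 22.

Discriminant check: Δ ∝ 4a³ + 27b² = 4·2³ + 27·14² = 4·8 + 27·196 ≡ 3 (mod 17). Nonzero ⇒ E is nonsingular.
For each x ∈ F_17, compute rhs = x³ + 2·x + 14 mod 17, then count y ∈ F_17 with y² ≡ rhs.
  x = 0: rhs = 14, matching y values: none (0 points).
  x = 1: rhs = 0, matching y values: 0 (1 points).
  x = 2: rhs = 9, matching y values: 3, 14 (2 points).
  x = 3: rhs = 13, matching y values: 8, 9 (2 points).
  x = 4: rhs = 1, matching y values: 1, 16 (2 points).
  x = 5: rhs = 13, matching y values: 8, 9 (2 points).
  x = 6: rhs = 4, matching y values: 2, 15 (2 points).
  x = 7: rhs = 14, matching y values: none (0 points).
  x = 8: rhs = 15, matching y values: 7, 10 (2 points).
  x = 9: rhs = 13, matching y values: 8, 9 (2 points).
  x = 10: rhs = 14, matching y values: none (0 points).
  x = 11: rhs = 7, matching y values: none (0 points).
  x = 12: rhs = 15, matching y values: 7, 10 (2 points).
  x = 13: rhs = 10, matching y values: none (0 points).
  x = 14: rhs = 15, matching y values: 7, 10 (2 points).
  x = 15: rhs = 2, matching y values: 6, 11 (2 points).
  x = 16: rhs = 11, matching y values: none (0 points).
Total affine count: 21.
Full point count |E(F_17)| = 21 + 1 = 22.
Hasse bound: |22 − (17+1)| = |4| = 4 ≤ 2√17 ≈ 8.2462 ✓.


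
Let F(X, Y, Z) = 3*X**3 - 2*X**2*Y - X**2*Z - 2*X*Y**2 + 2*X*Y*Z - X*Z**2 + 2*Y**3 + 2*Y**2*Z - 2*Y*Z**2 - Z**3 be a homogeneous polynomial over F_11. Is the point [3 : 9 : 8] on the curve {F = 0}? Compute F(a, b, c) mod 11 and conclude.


F(3,9,8) ≡ 9 (mod 11); P is NOT on the curve.

Evaluate F(3, 9, 8) term-by-term (mod 11).
  3*X**3 ↦ 3·27·1·1 = 81
  -2*X**2*Y ↦ -2·9·9·1 = -162
  -X**2*Z ↦ -1·9·1·8 = -72
  -2*X*Y**2 ↦ -2·3·81·1 = -486
  2*X*Y*Z ↦ 2·3·9·8 = 432
  -X*Z**2 ↦ -1·3·1·64 = -192
  2*Y**3 ↦ 2·1·729·1 = 1458
  2*Y**2*Z ↦ 2·1·81·8 = 1296
  -2*Y*Z**2 ↦ -2·1·9·64 = -1152
  -Z**3 ↦ -1·1·1·512 = -512
Sum: F(3, 9, 8) = (81) + (-162) + (-72) + (-486) + (432) + (-192) + (1458) + (1296) + (-1152) + (-512) = 691.
Reducing mod 11: 691 ≡ 9 (mod 11).
Since F(a, b, c) ≡ 9 ≠ 0 (mod 11), P does NOT lie on the curve.


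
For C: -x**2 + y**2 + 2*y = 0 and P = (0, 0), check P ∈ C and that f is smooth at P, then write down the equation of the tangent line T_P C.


Tangent line at P: 2*y = 0.

Step 1: f(0, 0) = 0, so P lies on C.
Step 2: partial derivatives
  f_x(x, y) = -2*x, f_y(x, y) = 2*y + 2.
  f_x(P) = 0, f_y(P) = 2 (gradient nonzero, so P is smooth).
Step 3: tangent line at P: 0·(x − 0) + 2·(y − 0) = 0.
Expanding: 2*y = 0.


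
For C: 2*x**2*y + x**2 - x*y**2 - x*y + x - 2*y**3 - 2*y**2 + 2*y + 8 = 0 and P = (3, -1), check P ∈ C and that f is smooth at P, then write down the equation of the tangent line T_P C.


Tangent line at P: -5*x + 21*y + 36 = 0.

Step 1: f(3, -1) = 0, so P lies on C.
Step 2: partial derivatives
  f_x(x, y) = 4*x*y + 2*x - y**2 - y + 1, f_y(x, y) = 2*x**2 - 2*x*y - x - 6*y**2 - 4*y + 2.
  f_x(P) = -5, f_y(P) = 21 (gradient nonzero, so P is smooth).
Step 3: tangent line at P: -5·(x − 3) + 21·(y − -1) = 0.
Expanding: -5*x + 21*y + 36 = 0.


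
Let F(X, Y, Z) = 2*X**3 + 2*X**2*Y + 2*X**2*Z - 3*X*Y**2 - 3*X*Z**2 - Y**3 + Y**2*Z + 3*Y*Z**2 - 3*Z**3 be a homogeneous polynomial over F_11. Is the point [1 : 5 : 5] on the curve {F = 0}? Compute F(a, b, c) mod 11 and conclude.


F(1,5,5) ≡ 4 (mod 11); P is NOT on the curve.

Evaluate F(1, 5, 5) term-by-term (mod 11).
  2*X**3 ↦ 2·1·1·1 = 2
  2*X**2*Y ↦ 2·1·5·1 = 10
  2*X**2*Z ↦ 2·1·1·5 = 10
  -3*X*Y**2 ↦ -3·1·25·1 = -75
  -3*X*Z**2 ↦ -3·1·1·25 = -75
  -Y**3 ↦ -1·1·125·1 = -125
  Y**2*Z ↦ 1·1·25·5 = 125
  3*Y*Z**2 ↦ 3·1·5·25 = 375
  -3*Z**3 ↦ -3·1·1·125 = -375
Sum: F(1, 5, 5) = (2) + (10) + (10) + (-75) + (-75) + (-125) + (125) + (375) + (-375) = -128.
Reducing mod 11: -128 ≡ 4 (mod 11).
Since F(a, b, c) ≡ 4 ≠ 0 (mod 11), P does NOT lie on the curve.


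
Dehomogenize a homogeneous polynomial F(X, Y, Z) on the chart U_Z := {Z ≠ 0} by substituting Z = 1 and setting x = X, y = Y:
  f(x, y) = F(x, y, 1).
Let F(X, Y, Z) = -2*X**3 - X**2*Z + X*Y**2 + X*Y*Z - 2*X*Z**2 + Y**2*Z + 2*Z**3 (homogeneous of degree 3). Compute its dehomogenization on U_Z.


f(x, y) = -2*x**3 - x**2 + x*y**2 + x*y - 2*x + y**2 + 2

On U_Z we set Z = 1. Each monomial c·X^i·Y^j·Z^k in F becomes c·x^i·y^j·1^k = c·x^i·y^j.
Substituting Z = 1: F(X, Y, 1) = -2*x**3 - x**2 + x*y**2 + x*y - 2*x + y**2 + 2.
Note: deg(f) ≤ deg(F) = 3; strict inequality happens when F is divisible by Z (lost terms).


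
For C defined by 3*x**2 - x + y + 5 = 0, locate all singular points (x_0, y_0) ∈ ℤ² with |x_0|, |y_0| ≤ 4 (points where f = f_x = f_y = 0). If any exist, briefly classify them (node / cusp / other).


No singular points in the scanned grid; C is smooth there.

Compute partial derivatives:
  f_x = 6*x - 1.
  f_y = 1.
f_y = 1 is a nonzero constant, so f_y never vanishes: no point (x, y) can satisfy f = f_x = f_y = 0. In particular no (x, y) ∈ {−4, ..., 4}² is singular; the curve is smooth.


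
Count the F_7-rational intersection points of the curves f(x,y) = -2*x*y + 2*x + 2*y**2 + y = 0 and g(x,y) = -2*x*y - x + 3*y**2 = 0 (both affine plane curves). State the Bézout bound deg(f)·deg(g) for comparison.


Common zeros: {(0, 0)}; count = 1; Bézout bound = 4.

deg(f) = 2, deg(g) = 2, so Bézout bound = 4.
Scan x ∈ F_7. For each x, list the y ∈ F_7 with f(x, y) ≡ 0 and those with g(x, y) ≡ 0 (mod 7); the common zeros in that column are the intersection.
  x = 0: f ≡ 0 at y ∈ {0, 3}; g ≡ 0 at y ∈ {0}; common: {0}.
  x = 1: f ≡ 0 at y ∈ ∅; g ≡ 0 at y ∈ {1, 2}; common: ∅.
  x = 2: f ≡ 0 at y ∈ ∅; g ≡ 0 at y ∈ ∅; common: ∅.
  x = 3: f ≡ 0 at y ∈ ∅; g ≡ 0 at y ∈ {4, 5}; common: ∅.
  x = 4: f ≡ 0 at y ∈ ∅; g ≡ 0 at y ∈ {6}; common: ∅.
  x = 5: f ≡ 0 at y ∈ {2, 6}; g ≡ 0 at y ∈ ∅; common: ∅.
  x = 6: f ≡ 0 at y ∈ {4, 5}; g ≡ 0 at y ∈ ∅; common: ∅.
Collecting: common zeros = {(0, 0)}, so the count is 1.
Comparison with the Bézout bound: 1 ≤ 4 = deg(f)·deg(g), as expected for curves with no common component (the affine F_7-count falls short of the bound because intersections may lie at infinity, over extension fields, or carry multiplicity).


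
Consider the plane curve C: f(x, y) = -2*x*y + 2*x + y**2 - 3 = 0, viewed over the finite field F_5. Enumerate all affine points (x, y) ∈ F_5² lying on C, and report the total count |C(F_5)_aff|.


Affine F_5-points: {(3, 2), (3, 4), (4, 0), (4, 3)}; count = 4.

For each of the 25 pairs (x, y) ∈ F_5², evaluate f(x, y) mod 5. Record the zeros.
  x = 0: [0↦2, 1↦3, 2↦1, 3↦1, 4↦3]  zeros at y ∈ ∅
  x = 1: [0↦4, 1↦3, 2↦4, 3↦2, 4↦2]  zeros at y ∈ ∅
  x = 2: [0↦1, 1↦3, 2↦2, 3↦3, 4↦1]  zeros at y ∈ ∅
  x = 3: [0↦3, 1↦3, 2↦0, 3↦4, 4↦0]  zeros at y ∈ {2, 4}
  x = 4: [0↦0, 1↦3, 2↦3, 3↦0, 4↦4]  zeros at y ∈ {0, 3}
Collecting zeros: affine points = {(3, 2), (3, 4), (4, 0), (4, 3)}.
Total count |C(F_5)_aff| = 4.


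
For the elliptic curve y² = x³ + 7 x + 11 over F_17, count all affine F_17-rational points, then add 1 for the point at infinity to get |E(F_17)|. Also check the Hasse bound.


Affine points = {(1, 6), (1, 11), (2, 4), (2, 13), (3, 5), (3, 12), (4, 1), (4, 16), (5, 1), (5, 16), (8, 1), (8, 16), (9, 2), (9, 15), (11, 5), (11, 12), (12, 2), (12, 15), (13, 2), (13, 15)}; affine count = 20; |E(F_17)| = 21.

Discriminant check: Δ ∝ 4a³ + 27b² = 4·7³ + 27·11² = 4·343 + 27·121 ≡ 15 (mod 17). Nonzero ⇒ E is nonsingular.
For each x ∈ F_17, compute rhs = x³ + 7·x + 11 mod 17, then count y ∈ F_17 with y² ≡ rhs.
  x = 0: rhs = 11, matching y values: none (0 points).
  x = 1: rhs = 2, matching y values: 6, 11 (2 points).
  x = 2: rhs = 16, matching y values: 4, 13 (2 points).
  x = 3: rhs = 8, matching y values: 5, 12 (2 points).
  x = 4: rhs = 1, matching y values: 1, 16 (2 points).
  x = 5: rhs = 1, matching y values: 1, 16 (2 points).
  x = 6: rhs = 14, matching y values: none (0 points).
  x = 7: rhs = 12, matching y values: none (0 points).
  x = 8: rhs = 1, matching y values: 1, 16 (2 points).
  x = 9: rhs = 4, matching y values: 2, 15 (2 points).
  x = 10: rhs = 10, matching y values: none (0 points).
  x = 11: rhs = 8, matching y values: 5, 12 (2 points).
  x = 12: rhs = 4, matching y values: 2, 15 (2 points).
  x = 13: rhs = 4, matching y values: 2, 15 (2 points).
  x = 14: rhs = 14, matching y values: none (0 points).
  x = 15: rhs = 6, matching y values: none (0 points).
  x = 16: rhs = 3, matching y values: none (0 points).
Total affine count: 20.
Full point count |E(F_17)| = 20 + 1 = 21.
Hasse bound: |21 − (17+1)| = |3| = 3 ≤ 2√17 ≈ 8.2462 ✓.
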